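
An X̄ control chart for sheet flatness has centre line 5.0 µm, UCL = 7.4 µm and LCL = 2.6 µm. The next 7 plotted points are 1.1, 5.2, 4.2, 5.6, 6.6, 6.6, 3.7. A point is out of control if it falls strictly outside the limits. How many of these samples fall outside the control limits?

Compare each point to [2.6, 7.4]: sample 1 = 1.1 < LCL.

1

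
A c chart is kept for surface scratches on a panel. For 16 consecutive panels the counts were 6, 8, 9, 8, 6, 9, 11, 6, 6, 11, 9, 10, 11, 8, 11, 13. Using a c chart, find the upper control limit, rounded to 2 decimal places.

17.81

c̄ = (6 + 8 + 9 + 8 + 6 + 9 + 11 + 6 + 6 + 11 + 9 + 10 + 11 + 8 + 11 + 13) / 16 = 142 / 16 = 8.8750
UCL = c̄ + 3√c̄ = 8.8750 + 3 × √8.8750 = 8.8750 + 3 × 2.9791 = 17.8123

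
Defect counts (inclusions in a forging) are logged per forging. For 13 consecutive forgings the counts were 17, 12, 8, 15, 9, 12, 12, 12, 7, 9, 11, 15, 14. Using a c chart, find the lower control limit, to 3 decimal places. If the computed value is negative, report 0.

1.477

c̄ = (17 + 12 + 8 + 15 + 9 + 12 + 12 + 12 + 7 + 9 + 11 + 15 + 14) / 13 = 153 / 13 = 11.7692
LCL = c̄ − 3√c̄ = 11.7692 − 3 × 3.4306 = 1.4773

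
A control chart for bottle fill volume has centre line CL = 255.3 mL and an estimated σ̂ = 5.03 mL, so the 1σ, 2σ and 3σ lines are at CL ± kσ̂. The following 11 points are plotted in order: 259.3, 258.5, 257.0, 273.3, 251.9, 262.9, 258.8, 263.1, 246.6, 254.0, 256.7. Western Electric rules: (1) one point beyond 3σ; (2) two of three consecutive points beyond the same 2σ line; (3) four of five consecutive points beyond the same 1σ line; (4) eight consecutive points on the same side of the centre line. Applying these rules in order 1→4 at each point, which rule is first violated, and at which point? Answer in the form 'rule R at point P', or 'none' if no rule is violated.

rule 1 at point 4

Zone of each point (C = within 1σ̂, B = 1σ̂–2σ̂, A = 2σ̂–3σ̂, * = beyond 3σ̂; sign = side of CL): 1:+C, 2:+C, 3:+C, 4:+*, 5:-C, 6:+B, 7:+C, 8:+B, 9:-B, 10:-C, 11:+C
Rule 1 (one point beyond the 3σ limits) is satisfied at point 4.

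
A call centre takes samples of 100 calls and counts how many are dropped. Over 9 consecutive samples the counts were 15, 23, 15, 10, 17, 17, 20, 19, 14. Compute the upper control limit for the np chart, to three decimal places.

p̄ = Σdᵢ / (k·n) = 150 / (9 × 100) = 0.16667
UCL = np̄ + 3·√(np̄(1−p̄)) = 16.6667 + 3 × √(16.6667×0.83333) = 16.6667 + 3 × 3.7268 = 27.8470

27.847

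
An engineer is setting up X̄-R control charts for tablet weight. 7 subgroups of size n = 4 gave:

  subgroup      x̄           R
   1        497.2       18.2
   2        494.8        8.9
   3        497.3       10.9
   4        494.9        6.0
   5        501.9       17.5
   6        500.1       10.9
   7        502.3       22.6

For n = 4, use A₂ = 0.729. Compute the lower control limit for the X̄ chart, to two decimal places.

488.46

X̄̄ = (497.2 + 494.8 + 497.3 + 494.9 + 501.9 + 500.1 + 502.3) / 7 = 3488.5000 / 7 = 498.3571
R̄ = (18.2 + 8.9 + 10.9 + 6.0 + 17.5 + 10.9 + 22.6) / 7 = 95.0000 / 7 = 13.5714
LCL = X̄̄ − A₂·R̄ = 498.3571 − 0.729 × 13.5714 = 488.4636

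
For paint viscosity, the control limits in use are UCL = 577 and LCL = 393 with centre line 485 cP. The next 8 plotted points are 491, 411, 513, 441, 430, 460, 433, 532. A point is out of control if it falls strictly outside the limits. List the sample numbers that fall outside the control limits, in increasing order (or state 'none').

All 8 points lie within [393, 577].

none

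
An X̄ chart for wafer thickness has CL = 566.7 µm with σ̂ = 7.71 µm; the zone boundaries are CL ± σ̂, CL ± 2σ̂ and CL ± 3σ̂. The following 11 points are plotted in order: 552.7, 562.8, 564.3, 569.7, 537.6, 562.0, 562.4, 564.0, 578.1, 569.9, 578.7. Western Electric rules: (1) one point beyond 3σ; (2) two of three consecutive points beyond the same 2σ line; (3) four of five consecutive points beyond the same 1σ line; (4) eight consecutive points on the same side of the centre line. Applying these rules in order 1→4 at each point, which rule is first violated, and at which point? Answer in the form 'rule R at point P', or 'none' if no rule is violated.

rule 1 at point 5

Zone of each point (C = within 1σ̂, B = 1σ̂–2σ̂, A = 2σ̂–3σ̂, * = beyond 3σ̂; sign = side of CL): 1:-B, 2:-C, 3:-C, 4:+C, 5:-*, 6:-C, 7:-C, 8:-C, 9:+B, 10:+C, 11:+B
Rule 1 (one point beyond the 3σ limits) is satisfied at point 5.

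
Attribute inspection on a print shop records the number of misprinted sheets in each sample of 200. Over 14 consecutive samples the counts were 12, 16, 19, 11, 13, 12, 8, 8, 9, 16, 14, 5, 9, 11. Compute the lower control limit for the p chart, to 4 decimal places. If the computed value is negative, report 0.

0.0085

p̄ = Σdᵢ / (k·n) = 163 / (14 × 200) = 0.05821
LCL = p̄ − 3·√(p̄(1−p̄)/n) = 0.05821 − 3 × 0.01656 = 0.00854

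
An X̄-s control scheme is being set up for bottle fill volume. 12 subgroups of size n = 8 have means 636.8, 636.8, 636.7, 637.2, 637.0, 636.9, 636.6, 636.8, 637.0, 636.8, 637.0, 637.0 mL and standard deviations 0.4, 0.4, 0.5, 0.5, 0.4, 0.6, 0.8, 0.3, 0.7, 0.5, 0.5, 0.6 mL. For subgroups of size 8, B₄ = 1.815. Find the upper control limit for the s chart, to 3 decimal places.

s̄ = (0.4 + 0.4 + 0.5 + 0.5 + 0.4 + 0.6 + 0.8 + 0.3 + 0.7 + 0.5 + 0.5 + 0.6) / 12 = 0.5167
UCL_s = B₄·s̄ = 1.815 × 0.5167 = 0.9378

0.938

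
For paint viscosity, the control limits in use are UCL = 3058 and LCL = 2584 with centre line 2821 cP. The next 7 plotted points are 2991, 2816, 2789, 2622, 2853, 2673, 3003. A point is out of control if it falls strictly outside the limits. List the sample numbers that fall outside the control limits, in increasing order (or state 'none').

All 7 points lie within [2584, 3058].

none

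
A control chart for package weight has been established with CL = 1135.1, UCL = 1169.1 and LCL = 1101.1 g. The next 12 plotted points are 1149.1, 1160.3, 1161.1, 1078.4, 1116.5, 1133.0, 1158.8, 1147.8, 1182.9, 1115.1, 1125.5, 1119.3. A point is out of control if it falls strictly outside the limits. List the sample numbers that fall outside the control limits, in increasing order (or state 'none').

Compare each point to [1101.1, 1169.1]: sample 4 = 1078.4 < LCL; sample 9 = 1182.9 > UCL.

4, 9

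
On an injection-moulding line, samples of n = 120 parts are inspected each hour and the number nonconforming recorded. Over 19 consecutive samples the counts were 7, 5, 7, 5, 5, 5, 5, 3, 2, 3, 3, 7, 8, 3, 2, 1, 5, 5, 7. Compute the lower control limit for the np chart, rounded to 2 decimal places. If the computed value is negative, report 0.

0.00

p̄ = Σdᵢ / (k·n) = 88 / (19 × 120) = 0.03860
LCL = np̄ − 3·√(np̄(1−p̄)) = 4.6316 − 3 × 2.1102 = -1.6989 → 0 (negative, so LCL = 0)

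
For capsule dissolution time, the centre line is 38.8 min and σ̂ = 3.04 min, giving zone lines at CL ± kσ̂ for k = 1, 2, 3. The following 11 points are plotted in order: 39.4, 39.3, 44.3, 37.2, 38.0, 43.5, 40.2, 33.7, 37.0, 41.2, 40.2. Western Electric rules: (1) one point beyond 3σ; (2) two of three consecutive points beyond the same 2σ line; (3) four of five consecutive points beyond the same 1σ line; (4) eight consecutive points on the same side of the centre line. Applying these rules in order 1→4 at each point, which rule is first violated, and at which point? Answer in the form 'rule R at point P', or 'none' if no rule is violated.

none

Zone of each point (C = within 1σ̂, B = 1σ̂–2σ̂, A = 2σ̂–3σ̂, * = beyond 3σ̂; sign = side of CL): 1:+C, 2:+C, 3:+B, 4:-C, 5:-C, 6:+B, 7:+C, 8:-B, 9:-C, 10:+C, 11:+C
No rule fires across all 11 points.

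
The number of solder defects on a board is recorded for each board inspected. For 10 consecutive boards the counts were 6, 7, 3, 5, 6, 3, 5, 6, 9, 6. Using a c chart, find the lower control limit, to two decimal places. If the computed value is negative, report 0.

0.00

c̄ = (6 + 7 + 3 + 5 + 6 + 3 + 5 + 6 + 9 + 6) / 10 = 56 / 10 = 5.6000
LCL = c̄ − 3√c̄ = 5.6000 − 3 × 2.3664 = -1.4993 → 0 (cannot be negative)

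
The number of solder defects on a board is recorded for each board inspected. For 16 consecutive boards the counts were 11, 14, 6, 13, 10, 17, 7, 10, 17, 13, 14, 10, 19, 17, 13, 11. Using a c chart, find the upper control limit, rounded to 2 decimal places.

c̄ = (11 + 14 + 6 + 13 + 10 + 17 + 7 + 10 + 17 + 13 + 14 + 10 + 19 + 17 + 13 + 11) / 16 = 202 / 16 = 12.6250
UCL = c̄ + 3√c̄ = 12.6250 + 3 × √12.6250 = 12.6250 + 3 × 3.5532 = 23.2845

23.28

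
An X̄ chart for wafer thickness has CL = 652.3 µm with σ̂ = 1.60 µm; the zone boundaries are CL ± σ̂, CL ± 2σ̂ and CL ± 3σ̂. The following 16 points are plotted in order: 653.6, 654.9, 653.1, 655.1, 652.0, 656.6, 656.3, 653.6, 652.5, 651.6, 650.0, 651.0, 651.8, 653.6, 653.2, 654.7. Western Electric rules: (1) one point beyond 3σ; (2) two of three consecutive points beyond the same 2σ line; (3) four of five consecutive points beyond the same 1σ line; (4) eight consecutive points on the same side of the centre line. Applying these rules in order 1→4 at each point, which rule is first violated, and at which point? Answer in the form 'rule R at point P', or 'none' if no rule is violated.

Zone of each point (C = within 1σ̂, B = 1σ̂–2σ̂, A = 2σ̂–3σ̂, * = beyond 3σ̂; sign = side of CL): 1:+C, 2:+B, 3:+C, 4:+B, 5:-C, 6:+A, 7:+A, 8:+C, 9:+C, 10:-C, 11:-B, 12:-C, 13:-C, 14:+C, 15:+C, 16:+B
Rule 2 (two of three consecutive points beyond the same 2σ limit) is satisfied at point 7.

rule 2 at point 7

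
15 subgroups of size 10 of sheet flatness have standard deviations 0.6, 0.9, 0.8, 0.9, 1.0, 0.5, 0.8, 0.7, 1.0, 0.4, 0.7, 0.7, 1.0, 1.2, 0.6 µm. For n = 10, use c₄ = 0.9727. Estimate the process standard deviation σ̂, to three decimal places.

s̄ = (0.6 + 0.9 + 0.8 + 0.9 + 1.0 + 0.5 + 0.8 + 0.7 + 1.0 + 0.4 + 0.7 + 0.7 + 1.0 + 1.2 + 0.6) / 15 = 0.7867
σ̂ = s̄ / c₄ = 0.7867 / 0.9727 = 0.8087

0.809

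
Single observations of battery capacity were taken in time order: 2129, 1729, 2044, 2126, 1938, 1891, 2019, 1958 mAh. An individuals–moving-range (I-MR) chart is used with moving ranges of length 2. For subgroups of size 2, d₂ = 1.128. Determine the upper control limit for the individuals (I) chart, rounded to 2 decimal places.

2443.16

X̄ = (2129 + 1729 + 2044 + 2126 + 1938 + 1891 + 2019 + 1958) / 8 = 1979.2500
Moving ranges: 400, 315, 82, 188, 47, 128, 61; M̄R̄ = 1221.0000 / 7 = 174.4286
UCL = X̄ + 3·M̄R̄/d₂ = 1979.2500 + 3 × 174.4286 / 1.128 = 2443.1558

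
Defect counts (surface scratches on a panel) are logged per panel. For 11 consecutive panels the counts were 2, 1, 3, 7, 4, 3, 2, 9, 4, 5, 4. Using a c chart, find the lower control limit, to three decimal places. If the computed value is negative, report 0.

0.000

c̄ = (2 + 1 + 3 + 7 + 4 + 3 + 2 + 9 + 4 + 5 + 4) / 11 = 44 / 11 = 4.0000
LCL = c̄ − 3√c̄ = 4.0000 − 3 × 2.0000 = -2.0000 → 0 (cannot be negative)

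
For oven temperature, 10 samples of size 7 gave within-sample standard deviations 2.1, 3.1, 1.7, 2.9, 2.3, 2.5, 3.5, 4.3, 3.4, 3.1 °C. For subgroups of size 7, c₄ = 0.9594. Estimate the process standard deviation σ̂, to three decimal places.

3.012

s̄ = (2.1 + 3.1 + 1.7 + 2.9 + 2.3 + 2.5 + 3.5 + 4.3 + 3.4 + 3.1) / 10 = 2.8900
σ̂ = s̄ / c₄ = 2.8900 / 0.9594 = 3.0123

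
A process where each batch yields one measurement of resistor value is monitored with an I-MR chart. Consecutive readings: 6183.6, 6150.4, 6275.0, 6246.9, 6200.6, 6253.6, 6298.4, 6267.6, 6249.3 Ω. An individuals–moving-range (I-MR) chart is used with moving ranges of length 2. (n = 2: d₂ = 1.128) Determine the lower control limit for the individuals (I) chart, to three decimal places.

X̄ = (6183.6 + 6150.4 + 6275.0 + 6246.9 + 6200.6 + 6253.6 + 6298.4 + 6267.6 + 6249.3) / 9 = 6236.1556
Moving ranges: 33.2, 124.6, 28.1, 46.3, 53.0, 44.8, 30.8, 18.3; M̄R̄ = 379.1000 / 8 = 47.3875
LCL = X̄ − 3·M̄R̄/d₂ = 6236.1556 − 3 × 47.3875 / 1.128 = 6110.1250

6110.125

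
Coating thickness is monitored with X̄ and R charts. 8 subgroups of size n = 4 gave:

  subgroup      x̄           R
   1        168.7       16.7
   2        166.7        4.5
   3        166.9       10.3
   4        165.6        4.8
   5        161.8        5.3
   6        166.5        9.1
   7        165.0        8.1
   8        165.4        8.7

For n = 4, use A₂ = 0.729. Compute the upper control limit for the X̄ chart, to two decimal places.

X̄̄ = (168.7 + 166.7 + 166.9 + 165.6 + 161.8 + 166.5 + 165.0 + 165.4) / 8 = 1326.6000 / 8 = 165.8250
R̄ = (16.7 + 4.5 + 10.3 + 4.8 + 5.3 + 9.1 + 8.1 + 8.7) / 8 = 67.5000 / 8 = 8.4375
UCL = X̄̄ + A₂·R̄ = 165.8250 + 0.729 × 8.4375 = 171.9759

171.98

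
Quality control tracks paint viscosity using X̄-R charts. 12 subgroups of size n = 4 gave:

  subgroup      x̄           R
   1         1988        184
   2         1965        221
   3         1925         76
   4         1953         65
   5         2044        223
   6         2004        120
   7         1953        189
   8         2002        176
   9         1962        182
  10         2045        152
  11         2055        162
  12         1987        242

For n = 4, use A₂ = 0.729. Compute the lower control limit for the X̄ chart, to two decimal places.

X̄̄ = (1988 + 1965 + 1925 + 1953 + 2044 + 2004 + 1953 + 2002 + 1962 + 2045 + 2055 + 1987) / 12 = 23883.0000 / 12 = 1990.2500
R̄ = (184 + 221 + 76 + 65 + 223 + 120 + 189 + 176 + 182 + 152 + 162 + 242) / 12 = 1992.0000 / 12 = 166.0000
LCL = X̄̄ − A₂·R̄ = 1990.2500 − 0.729 × 166.0000 = 1869.2360

1869.24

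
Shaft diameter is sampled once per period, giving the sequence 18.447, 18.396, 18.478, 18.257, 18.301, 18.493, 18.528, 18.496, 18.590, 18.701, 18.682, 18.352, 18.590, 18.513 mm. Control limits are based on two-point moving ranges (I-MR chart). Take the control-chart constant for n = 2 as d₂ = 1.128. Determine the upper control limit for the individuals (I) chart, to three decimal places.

X̄ = (18.447 + 18.396 + 18.478 + 18.257 + 18.301 + 18.493 + 18.528 + 18.496 + 18.590 + 18.701 + 18.682 + 18.352 + 18.590 + 18.513) / 14 = 18.4874
Moving ranges: 0.051, 0.082, 0.221, 0.044, 0.192, 0.035, 0.032, 0.094, 0.111, 0.019, 0.330, 0.238, 0.077; M̄R̄ = 1.5260 / 13 = 0.1174
UCL = X̄ + 3·M̄R̄/d₂ = 18.4874 + 3 × 0.1174 / 1.128 = 18.7996

18.800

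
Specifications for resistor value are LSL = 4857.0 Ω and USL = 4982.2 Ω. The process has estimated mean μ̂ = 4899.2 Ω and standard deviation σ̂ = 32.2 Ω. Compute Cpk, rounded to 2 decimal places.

0.44

Cpu = (USL − μ̂) / (3σ̂) = (4982.2 − 4899.2) / (3 × 32.2) = 0.8592; Cpl = (μ̂ − LSL) / (3σ̂) = (4899.2 − 4857.0) / (3 × 32.2) = 0.4369; Cpk = min(Cpu, Cpl) = 0.4369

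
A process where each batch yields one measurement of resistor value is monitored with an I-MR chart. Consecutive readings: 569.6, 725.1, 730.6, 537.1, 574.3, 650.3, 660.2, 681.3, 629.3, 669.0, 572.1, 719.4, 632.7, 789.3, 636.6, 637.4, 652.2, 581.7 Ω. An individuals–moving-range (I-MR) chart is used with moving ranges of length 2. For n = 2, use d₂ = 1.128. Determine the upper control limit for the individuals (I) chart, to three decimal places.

X̄ = (569.6 + 725.1 + 730.6 + 537.1 + 574.3 + 650.3 + 660.2 + 681.3 + 629.3 + 669.0 + 572.1 + 719.4 + 632.7 + 789.3 + 636.6 + 637.4 + 652.2 + 581.7) / 18 = 647.1222
Moving ranges: 155.5, 5.5, 193.5, 37.2, 76.0, 9.9, 21.1, 52.0, 39.7, 96.9, 147.3, 86.7, 156.6, 152.7, 0.8, 14.8, 70.5; M̄R̄ = 1316.7000 / 17 = 77.4529
UCL = X̄ + 3·M̄R̄/d₂ = 647.1222 + 3 × 77.4529 / 1.128 = 853.1141

853.114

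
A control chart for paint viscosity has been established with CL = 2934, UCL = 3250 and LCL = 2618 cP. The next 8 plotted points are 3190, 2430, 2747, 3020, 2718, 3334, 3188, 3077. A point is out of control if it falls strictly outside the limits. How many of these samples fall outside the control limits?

Compare each point to [2618, 3250]: sample 2 = 2430 < LCL; sample 6 = 3334 > UCL.

2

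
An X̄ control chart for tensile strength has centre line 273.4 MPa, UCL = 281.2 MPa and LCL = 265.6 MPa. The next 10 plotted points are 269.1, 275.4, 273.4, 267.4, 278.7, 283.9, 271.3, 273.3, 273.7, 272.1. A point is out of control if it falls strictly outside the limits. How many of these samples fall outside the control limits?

1

Compare each point to [265.6, 281.2]: sample 6 = 283.9 > UCL.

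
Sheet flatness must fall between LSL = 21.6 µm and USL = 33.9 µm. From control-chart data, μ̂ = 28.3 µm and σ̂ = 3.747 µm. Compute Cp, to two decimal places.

0.55

Cp = (USL − LSL) / (6σ̂) = (33.9 − 21.6) / (6 × 3.747) = 12.3000 / 22.4820 = 0.5471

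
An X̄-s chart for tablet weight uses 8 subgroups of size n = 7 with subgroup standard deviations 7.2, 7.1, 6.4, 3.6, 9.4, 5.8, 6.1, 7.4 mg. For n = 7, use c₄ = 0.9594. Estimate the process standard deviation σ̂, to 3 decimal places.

s̄ = (7.2 + 7.1 + 6.4 + 3.6 + 9.4 + 5.8 + 6.1 + 7.4) / 8 = 6.6250
σ̂ = s̄ / c₄ = 6.6250 / 0.9594 = 6.9054

6.905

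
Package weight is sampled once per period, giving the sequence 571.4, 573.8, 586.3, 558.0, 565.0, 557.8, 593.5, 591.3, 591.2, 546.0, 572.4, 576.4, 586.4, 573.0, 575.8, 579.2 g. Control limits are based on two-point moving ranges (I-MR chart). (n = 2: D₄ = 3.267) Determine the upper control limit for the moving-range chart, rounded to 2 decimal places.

43.69

Moving ranges: 2.4, 12.5, 28.3, 7.0, 7.2, 35.7, 2.2, 0.1, 45.2, 26.4, 4.0, 10.0, 13.4, 2.8, 3.4; M̄R̄ = 200.6000 / 15 = 13.3733
UCL_MR = D₄·M̄R̄ = 3.267 × 13.3733 = 43.6907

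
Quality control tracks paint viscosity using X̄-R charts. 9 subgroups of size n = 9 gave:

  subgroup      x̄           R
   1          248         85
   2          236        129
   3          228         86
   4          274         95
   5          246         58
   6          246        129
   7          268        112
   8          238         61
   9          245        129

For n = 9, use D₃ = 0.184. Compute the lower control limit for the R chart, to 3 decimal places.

R̄ = (85 + 129 + 86 + 95 + 58 + 129 + 112 + 61 + 129) / 9 = 884.0000 / 9 = 98.2222
LCL_R = D₃·R̄ = 0.184 × 98.2222 = 18.0729

18.073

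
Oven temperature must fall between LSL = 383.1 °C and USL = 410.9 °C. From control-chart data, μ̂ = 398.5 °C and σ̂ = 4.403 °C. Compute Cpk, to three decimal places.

Cpu = (USL − μ̂) / (3σ̂) = (410.9 − 398.5) / (3 × 4.403) = 0.9388; Cpl = (μ̂ − LSL) / (3σ̂) = (398.5 − 383.1) / (3 × 4.403) = 1.1659; Cpk = min(Cpu, Cpl) = 0.9388

0.939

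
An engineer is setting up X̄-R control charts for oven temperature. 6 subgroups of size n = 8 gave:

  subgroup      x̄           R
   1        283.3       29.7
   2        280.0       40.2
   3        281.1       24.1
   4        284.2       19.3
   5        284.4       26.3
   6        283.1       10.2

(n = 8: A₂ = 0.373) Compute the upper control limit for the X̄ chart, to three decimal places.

291.996

X̄̄ = (283.3 + 280.0 + 281.1 + 284.2 + 284.4 + 283.1) / 6 = 1696.1000 / 6 = 282.6833
R̄ = (29.7 + 40.2 + 24.1 + 19.3 + 26.3 + 10.2) / 6 = 149.8000 / 6 = 24.9667
UCL = X̄̄ + A₂·R̄ = 282.6833 + 0.373 × 24.9667 = 291.9959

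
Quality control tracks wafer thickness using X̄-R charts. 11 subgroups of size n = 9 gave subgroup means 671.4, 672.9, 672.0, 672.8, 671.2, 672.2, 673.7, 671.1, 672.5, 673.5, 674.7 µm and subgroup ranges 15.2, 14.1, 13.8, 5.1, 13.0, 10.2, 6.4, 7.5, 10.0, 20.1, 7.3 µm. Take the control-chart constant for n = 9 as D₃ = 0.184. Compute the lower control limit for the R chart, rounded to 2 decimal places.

2.05

R̄ = (15.2 + 14.1 + 13.8 + 5.1 + 13.0 + 10.2 + 6.4 + 7.5 + 10.0 + 20.1 + 7.3) / 11 = 122.7000 / 11 = 11.1545
LCL_R = D₃·R̄ = 0.184 × 11.1545 = 2.0524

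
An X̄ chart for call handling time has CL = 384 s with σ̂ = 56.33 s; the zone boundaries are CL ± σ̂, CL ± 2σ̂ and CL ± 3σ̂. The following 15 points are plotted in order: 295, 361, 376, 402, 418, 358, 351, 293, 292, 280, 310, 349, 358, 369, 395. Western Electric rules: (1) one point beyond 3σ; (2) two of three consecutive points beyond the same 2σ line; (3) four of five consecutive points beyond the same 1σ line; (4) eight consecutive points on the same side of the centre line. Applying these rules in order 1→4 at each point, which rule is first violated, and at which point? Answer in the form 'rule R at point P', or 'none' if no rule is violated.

rule 3 at point 11

Zone of each point (C = within 1σ̂, B = 1σ̂–2σ̂, A = 2σ̂–3σ̂, * = beyond 3σ̂; sign = side of CL): 1:-B, 2:-C, 3:-C, 4:+C, 5:+C, 6:-C, 7:-C, 8:-B, 9:-B, 10:-B, 11:-B, 12:-C, 13:-C, 14:-C, 15:+C
Rule 3 (four of five consecutive points beyond the same 1σ limit) is satisfied at point 11.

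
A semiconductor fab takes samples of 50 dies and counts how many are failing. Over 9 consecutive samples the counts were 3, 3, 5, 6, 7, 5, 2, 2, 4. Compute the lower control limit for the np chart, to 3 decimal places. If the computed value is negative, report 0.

0.000

p̄ = Σdᵢ / (k·n) = 37 / (9 × 50) = 0.08222
LCL = np̄ − 3·√(np̄(1−p̄)) = 4.1111 − 3 × 1.9424 = -1.7162 → 0 (negative, so LCL = 0)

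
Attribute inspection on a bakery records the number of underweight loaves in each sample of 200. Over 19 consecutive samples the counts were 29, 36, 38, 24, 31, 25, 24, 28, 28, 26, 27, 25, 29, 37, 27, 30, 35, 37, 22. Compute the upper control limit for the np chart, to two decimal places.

44.39

p̄ = Σdᵢ / (k·n) = 558 / (19 × 200) = 0.14684
UCL = np̄ + 3·√(np̄(1−p̄)) = 29.3684 + 3 × √(29.3684×0.85316) = 29.3684 + 3 × 5.0056 = 44.3852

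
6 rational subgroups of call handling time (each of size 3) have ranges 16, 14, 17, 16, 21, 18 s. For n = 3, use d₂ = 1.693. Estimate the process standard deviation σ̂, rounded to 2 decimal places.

10.04

R̄ = (16 + 14 + 17 + 16 + 21 + 18) / 6 = 17.0000
σ̂ = R̄ / d₂ = 17.0000 / 1.693 = 10.0413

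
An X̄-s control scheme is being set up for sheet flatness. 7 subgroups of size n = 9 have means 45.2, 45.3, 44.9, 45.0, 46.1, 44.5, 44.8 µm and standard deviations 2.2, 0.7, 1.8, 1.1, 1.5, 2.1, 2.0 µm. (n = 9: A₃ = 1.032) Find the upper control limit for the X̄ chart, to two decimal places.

X̄̄ = (45.2 + 45.3 + 44.9 + 45.0 + 46.1 + 44.5 + 44.8) / 7 = 45.1143
s̄ = (2.2 + 0.7 + 1.8 + 1.1 + 1.5 + 2.1 + 2.0) / 7 = 1.6286
UCL = X̄̄ + A₃·s̄ = 45.1143 + 1.032 × 1.6286 = 46.7950

46.79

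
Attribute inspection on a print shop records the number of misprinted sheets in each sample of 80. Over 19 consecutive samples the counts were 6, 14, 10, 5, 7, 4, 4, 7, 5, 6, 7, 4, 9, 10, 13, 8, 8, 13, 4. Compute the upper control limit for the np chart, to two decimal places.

15.44

p̄ = Σdᵢ / (k·n) = 144 / (19 × 80) = 0.09474
UCL = np̄ + 3·√(np̄(1−p̄)) = 7.5789 + 3 × √(7.5789×0.90526) = 7.5789 + 3 × 2.6193 = 15.4370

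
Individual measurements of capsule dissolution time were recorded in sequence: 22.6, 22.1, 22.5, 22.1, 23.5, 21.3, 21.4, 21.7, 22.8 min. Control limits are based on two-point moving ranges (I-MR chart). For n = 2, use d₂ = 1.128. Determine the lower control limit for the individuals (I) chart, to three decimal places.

X̄ = (22.6 + 22.1 + 22.5 + 22.1 + 23.5 + 21.3 + 21.4 + 21.7 + 22.8) / 9 = 22.2222
Moving ranges: 0.5, 0.4, 0.4, 1.4, 2.2, 0.1, 0.3, 1.1; M̄R̄ = 6.4000 / 8 = 0.8000
LCL = X̄ − 3·M̄R̄/d₂ = 22.2222 − 3 × 0.8000 / 1.128 = 20.0946

20.095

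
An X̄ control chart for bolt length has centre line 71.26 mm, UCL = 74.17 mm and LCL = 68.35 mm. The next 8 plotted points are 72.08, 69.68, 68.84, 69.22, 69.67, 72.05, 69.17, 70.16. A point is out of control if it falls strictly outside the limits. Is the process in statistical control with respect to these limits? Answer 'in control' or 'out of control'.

All 8 points lie within [68.35, 74.17].

in control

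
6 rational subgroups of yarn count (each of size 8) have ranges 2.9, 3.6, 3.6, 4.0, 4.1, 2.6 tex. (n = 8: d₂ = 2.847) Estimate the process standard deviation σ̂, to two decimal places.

1.22

R̄ = (2.9 + 3.6 + 3.6 + 4.0 + 4.1 + 2.6) / 6 = 3.4667
σ̂ = R̄ / d₂ = 3.4667 / 2.847 = 1.2177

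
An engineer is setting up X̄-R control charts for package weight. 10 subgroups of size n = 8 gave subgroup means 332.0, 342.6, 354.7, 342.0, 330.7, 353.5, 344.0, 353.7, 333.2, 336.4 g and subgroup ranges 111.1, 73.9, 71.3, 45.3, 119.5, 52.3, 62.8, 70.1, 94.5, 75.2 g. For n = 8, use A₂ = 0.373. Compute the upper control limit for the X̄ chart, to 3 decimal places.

371.225

X̄̄ = (332.0 + 342.6 + 354.7 + 342.0 + 330.7 + 353.5 + 344.0 + 353.7 + 333.2 + 336.4) / 10 = 3422.8000 / 10 = 342.2800
R̄ = (111.1 + 73.9 + 71.3 + 45.3 + 119.5 + 52.3 + 62.8 + 70.1 + 94.5 + 75.2) / 10 = 776.0000 / 10 = 77.6000
UCL = X̄̄ + A₂·R̄ = 342.2800 + 0.373 × 77.6000 = 371.2248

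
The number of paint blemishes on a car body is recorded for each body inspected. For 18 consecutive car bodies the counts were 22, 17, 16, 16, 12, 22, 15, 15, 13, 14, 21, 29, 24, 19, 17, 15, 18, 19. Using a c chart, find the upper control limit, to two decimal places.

30.73

c̄ = (22 + 17 + 16 + 16 + 12 + 22 + 15 + 15 + 13 + 14 + 21 + 29 + 24 + 19 + 17 + 15 + 18 + 19) / 18 = 324 / 18 = 18.0000
UCL = c̄ + 3√c̄ = 18.0000 + 3 × √18.0000 = 18.0000 + 3 × 4.2426 = 30.7279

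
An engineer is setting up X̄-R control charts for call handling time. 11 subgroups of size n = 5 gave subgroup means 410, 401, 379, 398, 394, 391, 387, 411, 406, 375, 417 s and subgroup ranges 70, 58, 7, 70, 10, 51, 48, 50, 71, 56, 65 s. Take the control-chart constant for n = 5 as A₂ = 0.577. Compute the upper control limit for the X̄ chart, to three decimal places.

X̄̄ = (410 + 401 + 379 + 398 + 394 + 391 + 387 + 411 + 406 + 375 + 417) / 11 = 4369.0000 / 11 = 397.1818
R̄ = (70 + 58 + 7 + 70 + 10 + 51 + 48 + 50 + 71 + 56 + 65) / 11 = 556.0000 / 11 = 50.5455
UCL = X̄̄ + A₂·R̄ = 397.1818 + 0.577 × 50.5455 = 426.3465

426.347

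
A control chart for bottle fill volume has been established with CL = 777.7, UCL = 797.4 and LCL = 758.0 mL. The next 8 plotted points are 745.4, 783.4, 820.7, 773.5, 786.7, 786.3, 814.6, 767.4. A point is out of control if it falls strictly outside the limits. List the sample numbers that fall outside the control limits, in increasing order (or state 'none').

1, 3, 7

Compare each point to [758.0, 797.4]: sample 1 = 745.4 < LCL; sample 3 = 820.7 > UCL; sample 7 = 814.6 > UCL.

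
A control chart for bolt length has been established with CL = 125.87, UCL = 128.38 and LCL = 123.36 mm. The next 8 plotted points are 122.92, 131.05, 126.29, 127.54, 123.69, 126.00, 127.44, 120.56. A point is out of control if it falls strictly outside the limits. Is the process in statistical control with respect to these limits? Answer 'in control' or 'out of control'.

Compare each point to [123.36, 128.38]: sample 1 = 122.92 < LCL; sample 2 = 131.05 > UCL; sample 8 = 120.56 < LCL.

out of control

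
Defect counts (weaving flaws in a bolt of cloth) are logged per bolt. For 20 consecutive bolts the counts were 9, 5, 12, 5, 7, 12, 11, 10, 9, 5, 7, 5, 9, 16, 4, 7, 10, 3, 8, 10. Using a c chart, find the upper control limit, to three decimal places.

c̄ = (9 + 5 + 12 + 5 + 7 + 12 + 11 + 10 + 9 + 5 + 7 + 5 + 9 + 16 + 4 + 7 + 10 + 3 + 8 + 10) / 20 = 164 / 20 = 8.2000
UCL = c̄ + 3√c̄ = 8.2000 + 3 × √8.2000 = 8.2000 + 3 × 2.8636 = 16.7907

16.791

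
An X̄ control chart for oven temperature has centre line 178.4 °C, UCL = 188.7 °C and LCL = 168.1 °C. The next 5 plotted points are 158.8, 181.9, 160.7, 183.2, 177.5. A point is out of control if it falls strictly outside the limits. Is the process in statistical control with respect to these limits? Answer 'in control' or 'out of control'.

out of control

Compare each point to [168.1, 188.7]: sample 1 = 158.8 < LCL; sample 3 = 160.7 < LCL.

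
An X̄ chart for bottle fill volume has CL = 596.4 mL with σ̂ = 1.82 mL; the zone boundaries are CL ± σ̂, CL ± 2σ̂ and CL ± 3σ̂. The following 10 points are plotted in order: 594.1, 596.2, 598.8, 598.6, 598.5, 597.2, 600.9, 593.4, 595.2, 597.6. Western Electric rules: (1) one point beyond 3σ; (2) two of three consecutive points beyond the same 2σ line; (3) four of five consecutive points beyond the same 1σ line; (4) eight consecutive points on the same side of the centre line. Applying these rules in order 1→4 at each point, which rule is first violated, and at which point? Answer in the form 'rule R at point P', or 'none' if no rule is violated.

rule 3 at point 7

Zone of each point (C = within 1σ̂, B = 1σ̂–2σ̂, A = 2σ̂–3σ̂, * = beyond 3σ̂; sign = side of CL): 1:-B, 2:-C, 3:+B, 4:+B, 5:+B, 6:+C, 7:+A, 8:-B, 9:-C, 10:+C
Rule 3 (four of five consecutive points beyond the same 1σ limit) is satisfied at point 7.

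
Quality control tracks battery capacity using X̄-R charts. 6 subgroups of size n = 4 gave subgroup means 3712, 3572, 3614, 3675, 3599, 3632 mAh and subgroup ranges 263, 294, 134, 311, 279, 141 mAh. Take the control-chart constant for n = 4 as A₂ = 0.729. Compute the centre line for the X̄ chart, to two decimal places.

X̄̄ = (3712 + 3572 + 3614 + 3675 + 3599 + 3632) / 6 = 21804.0000 / 6 = 3634.0000
CL = X̄̄ = 3634.0000

3634.00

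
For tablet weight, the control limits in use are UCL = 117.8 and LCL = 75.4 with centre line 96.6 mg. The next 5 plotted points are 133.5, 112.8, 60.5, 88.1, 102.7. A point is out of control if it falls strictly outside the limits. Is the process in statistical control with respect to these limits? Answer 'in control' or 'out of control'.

out of control

Compare each point to [75.4, 117.8]: sample 1 = 133.5 > UCL; sample 3 = 60.5 < LCL.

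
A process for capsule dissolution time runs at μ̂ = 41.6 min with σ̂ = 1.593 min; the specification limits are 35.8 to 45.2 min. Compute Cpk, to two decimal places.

Cpu = (USL − μ̂) / (3σ̂) = (45.2 − 41.6) / (3 × 1.593) = 0.7533; Cpl = (μ̂ − LSL) / (3σ̂) = (41.6 − 35.8) / (3 × 1.593) = 1.2136; Cpk = min(Cpu, Cpl) = 0.7533

0.75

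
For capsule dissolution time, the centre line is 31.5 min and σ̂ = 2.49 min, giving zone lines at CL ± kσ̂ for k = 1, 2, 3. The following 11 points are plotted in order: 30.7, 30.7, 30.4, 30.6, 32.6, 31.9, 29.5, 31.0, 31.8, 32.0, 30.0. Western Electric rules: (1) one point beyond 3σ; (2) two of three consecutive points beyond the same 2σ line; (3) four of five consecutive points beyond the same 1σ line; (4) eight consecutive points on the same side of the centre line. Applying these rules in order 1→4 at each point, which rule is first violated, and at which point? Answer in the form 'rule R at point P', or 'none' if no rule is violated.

Zone of each point (C = within 1σ̂, B = 1σ̂–2σ̂, A = 2σ̂–3σ̂, * = beyond 3σ̂; sign = side of CL): 1:-C, 2:-C, 3:-C, 4:-C, 5:+C, 6:+C, 7:-C, 8:-C, 9:+C, 10:+C, 11:-C
No rule fires across all 11 points.

none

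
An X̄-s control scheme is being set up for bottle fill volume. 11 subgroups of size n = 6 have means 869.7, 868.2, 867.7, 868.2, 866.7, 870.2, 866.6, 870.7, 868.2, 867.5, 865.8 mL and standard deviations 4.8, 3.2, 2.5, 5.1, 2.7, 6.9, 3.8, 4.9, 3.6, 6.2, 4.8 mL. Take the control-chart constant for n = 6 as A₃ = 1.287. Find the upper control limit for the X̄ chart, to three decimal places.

873.811

X̄̄ = (869.7 + 868.2 + 867.7 + 868.2 + 866.7 + 870.2 + 866.6 + 870.7 + 868.2 + 867.5 + 865.8) / 11 = 868.1364
s̄ = (4.8 + 3.2 + 2.5 + 5.1 + 2.7 + 6.9 + 3.8 + 4.9 + 3.6 + 6.2 + 4.8) / 11 = 4.4091
UCL = X̄̄ + A₃·s̄ = 868.1364 + 1.287 × 4.4091 = 873.8109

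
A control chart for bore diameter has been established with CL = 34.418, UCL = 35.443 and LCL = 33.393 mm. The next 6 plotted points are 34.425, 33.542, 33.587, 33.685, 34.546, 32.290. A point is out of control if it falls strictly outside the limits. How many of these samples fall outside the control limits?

Compare each point to [33.393, 35.443]: sample 6 = 32.290 < LCL.

1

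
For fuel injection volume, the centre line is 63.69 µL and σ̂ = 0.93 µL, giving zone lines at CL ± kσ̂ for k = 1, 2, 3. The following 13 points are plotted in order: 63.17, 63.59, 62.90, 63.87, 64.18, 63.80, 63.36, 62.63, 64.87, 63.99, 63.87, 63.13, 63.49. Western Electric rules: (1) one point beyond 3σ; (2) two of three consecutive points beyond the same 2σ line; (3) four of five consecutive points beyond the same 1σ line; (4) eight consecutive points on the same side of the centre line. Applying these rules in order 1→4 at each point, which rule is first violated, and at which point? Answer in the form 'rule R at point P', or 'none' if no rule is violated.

none

Zone of each point (C = within 1σ̂, B = 1σ̂–2σ̂, A = 2σ̂–3σ̂, * = beyond 3σ̂; sign = side of CL): 1:-C, 2:-C, 3:-C, 4:+C, 5:+C, 6:+C, 7:-C, 8:-B, 9:+B, 10:+C, 11:+C, 12:-C, 13:-C
No rule fires across all 13 points.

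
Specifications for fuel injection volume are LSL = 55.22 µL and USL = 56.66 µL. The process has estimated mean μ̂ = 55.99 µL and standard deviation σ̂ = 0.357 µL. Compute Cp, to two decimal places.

Cp = (USL − LSL) / (6σ̂) = (56.66 − 55.22) / (6 × 0.357) = 1.4400 / 2.1420 = 0.6723

0.67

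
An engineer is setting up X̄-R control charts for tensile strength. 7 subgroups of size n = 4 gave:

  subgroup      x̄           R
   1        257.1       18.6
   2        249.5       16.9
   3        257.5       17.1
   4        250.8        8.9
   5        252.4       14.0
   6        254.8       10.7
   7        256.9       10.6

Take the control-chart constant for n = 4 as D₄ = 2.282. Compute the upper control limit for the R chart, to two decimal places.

31.56

R̄ = (18.6 + 16.9 + 17.1 + 8.9 + 14.0 + 10.7 + 10.6) / 7 = 96.8000 / 7 = 13.8286
UCL_R = D₄·R̄ = 2.282 × 13.8286 = 31.5568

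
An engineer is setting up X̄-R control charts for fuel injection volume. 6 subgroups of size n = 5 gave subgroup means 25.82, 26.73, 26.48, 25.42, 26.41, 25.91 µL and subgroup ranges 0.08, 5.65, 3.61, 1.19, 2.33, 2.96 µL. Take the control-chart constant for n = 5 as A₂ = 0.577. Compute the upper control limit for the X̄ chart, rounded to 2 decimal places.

27.65

X̄̄ = (25.82 + 26.73 + 26.48 + 25.42 + 26.41 + 25.91) / 6 = 156.7700 / 6 = 26.1283
R̄ = (0.08 + 5.65 + 3.61 + 1.19 + 2.33 + 2.96) / 6 = 15.8200 / 6 = 2.6367
UCL = X̄̄ + A₂·R̄ = 26.1283 + 0.577 × 2.6367 = 27.6497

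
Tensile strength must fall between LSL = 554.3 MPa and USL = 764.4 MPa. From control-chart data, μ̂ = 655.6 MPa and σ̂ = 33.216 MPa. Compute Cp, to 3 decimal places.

1.054

Cp = (USL − LSL) / (6σ̂) = (764.4 − 554.3) / (6 × 33.216) = 210.1000 / 199.2960 = 1.0542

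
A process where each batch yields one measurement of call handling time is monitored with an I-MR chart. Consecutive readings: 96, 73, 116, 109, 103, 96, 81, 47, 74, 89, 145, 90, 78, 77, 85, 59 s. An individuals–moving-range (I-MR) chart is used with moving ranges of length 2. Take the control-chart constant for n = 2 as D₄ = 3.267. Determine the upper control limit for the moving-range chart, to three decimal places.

72.963

Moving ranges: 23, 43, 7, 6, 7, 15, 34, 27, 15, 56, 55, 12, 1, 8, 26; M̄R̄ = 335.0000 / 15 = 22.3333
UCL_MR = D₄·M̄R̄ = 3.267 × 22.3333 = 72.9630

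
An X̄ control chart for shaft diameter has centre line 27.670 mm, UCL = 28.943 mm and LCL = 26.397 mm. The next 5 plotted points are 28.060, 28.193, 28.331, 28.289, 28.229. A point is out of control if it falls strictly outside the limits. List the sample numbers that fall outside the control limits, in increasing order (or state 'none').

All 5 points lie within [26.397, 28.943].

none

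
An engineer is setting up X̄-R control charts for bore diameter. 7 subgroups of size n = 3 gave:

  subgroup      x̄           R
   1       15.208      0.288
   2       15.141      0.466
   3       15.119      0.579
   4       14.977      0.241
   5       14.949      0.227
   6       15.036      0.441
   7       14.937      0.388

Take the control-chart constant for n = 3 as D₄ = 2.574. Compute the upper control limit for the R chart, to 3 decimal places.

R̄ = (0.288 + 0.466 + 0.579 + 0.241 + 0.227 + 0.441 + 0.388) / 7 = 2.6300 / 7 = 0.3757
UCL_R = D₄·R̄ = 2.574 × 0.3757 = 0.9671

0.967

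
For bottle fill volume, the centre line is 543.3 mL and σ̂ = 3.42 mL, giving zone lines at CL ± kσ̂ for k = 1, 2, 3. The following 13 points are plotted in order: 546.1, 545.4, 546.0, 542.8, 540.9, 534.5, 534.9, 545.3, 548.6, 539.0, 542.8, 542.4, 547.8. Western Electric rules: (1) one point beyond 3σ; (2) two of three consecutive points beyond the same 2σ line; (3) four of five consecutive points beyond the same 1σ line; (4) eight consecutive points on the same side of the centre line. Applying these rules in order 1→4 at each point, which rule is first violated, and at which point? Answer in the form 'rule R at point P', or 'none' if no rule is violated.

Zone of each point (C = within 1σ̂, B = 1σ̂–2σ̂, A = 2σ̂–3σ̂, * = beyond 3σ̂; sign = side of CL): 1:+C, 2:+C, 3:+C, 4:-C, 5:-C, 6:-A, 7:-A, 8:+C, 9:+B, 10:-B, 11:-C, 12:-C, 13:+B
Rule 2 (two of three consecutive points beyond the same 2σ limit) is satisfied at point 7.

rule 2 at point 7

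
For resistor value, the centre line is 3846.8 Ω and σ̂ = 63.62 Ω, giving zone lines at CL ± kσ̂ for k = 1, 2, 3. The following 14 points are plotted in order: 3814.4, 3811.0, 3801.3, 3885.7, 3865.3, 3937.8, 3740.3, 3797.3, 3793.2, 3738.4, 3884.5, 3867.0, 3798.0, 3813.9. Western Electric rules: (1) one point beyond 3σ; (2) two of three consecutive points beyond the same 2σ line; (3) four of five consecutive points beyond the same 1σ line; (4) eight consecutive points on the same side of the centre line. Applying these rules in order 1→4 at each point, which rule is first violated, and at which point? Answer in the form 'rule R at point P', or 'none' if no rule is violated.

none

Zone of each point (C = within 1σ̂, B = 1σ̂–2σ̂, A = 2σ̂–3σ̂, * = beyond 3σ̂; sign = side of CL): 1:-C, 2:-C, 3:-C, 4:+C, 5:+C, 6:+B, 7:-B, 8:-C, 9:-C, 10:-B, 11:+C, 12:+C, 13:-C, 14:-C
No rule fires across all 14 points.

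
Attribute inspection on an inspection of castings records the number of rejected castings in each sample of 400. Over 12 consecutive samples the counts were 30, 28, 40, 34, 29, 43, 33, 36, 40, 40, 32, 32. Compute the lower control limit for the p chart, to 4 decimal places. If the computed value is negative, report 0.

0.0446

p̄ = Σdᵢ / (k·n) = 417 / (12 × 400) = 0.08687
LCL = p̄ − 3·√(p̄(1−p̄)/n) = 0.08687 − 3 × 0.01408 = 0.04463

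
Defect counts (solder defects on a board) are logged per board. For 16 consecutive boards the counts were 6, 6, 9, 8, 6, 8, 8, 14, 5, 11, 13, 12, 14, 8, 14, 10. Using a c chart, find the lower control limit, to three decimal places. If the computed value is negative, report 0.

0.253

c̄ = (6 + 6 + 9 + 8 + 6 + 8 + 8 + 14 + 5 + 11 + 13 + 12 + 14 + 8 + 14 + 10) / 16 = 152 / 16 = 9.5000
LCL = c̄ − 3√c̄ = 9.5000 − 3 × 3.0822 = 0.2534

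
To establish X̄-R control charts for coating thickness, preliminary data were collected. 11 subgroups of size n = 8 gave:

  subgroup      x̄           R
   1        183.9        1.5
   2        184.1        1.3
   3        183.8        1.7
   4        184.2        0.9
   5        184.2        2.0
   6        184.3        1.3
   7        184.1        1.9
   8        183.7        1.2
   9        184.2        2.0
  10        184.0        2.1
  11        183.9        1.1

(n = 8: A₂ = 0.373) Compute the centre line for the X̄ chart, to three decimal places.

X̄̄ = (183.9 + 184.1 + 183.8 + 184.2 + 184.2 + 184.3 + 184.1 + 183.7 + 184.2 + 184.0 + 183.9) / 11 = 2024.4000 / 11 = 184.0364
CL = X̄̄ = 184.0364

184.036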